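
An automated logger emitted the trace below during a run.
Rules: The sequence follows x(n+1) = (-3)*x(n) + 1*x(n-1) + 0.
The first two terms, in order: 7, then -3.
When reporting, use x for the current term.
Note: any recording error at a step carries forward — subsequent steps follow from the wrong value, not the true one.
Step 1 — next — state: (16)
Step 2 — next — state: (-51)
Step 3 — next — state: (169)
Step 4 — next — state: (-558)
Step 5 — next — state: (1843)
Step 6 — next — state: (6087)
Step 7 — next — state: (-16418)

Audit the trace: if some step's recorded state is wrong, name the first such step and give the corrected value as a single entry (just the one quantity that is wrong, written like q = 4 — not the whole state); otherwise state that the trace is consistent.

step 6, x = -6087

Recomputing the run from the initial state:
step 1: x = 16
step 2: x = -51
step 3: x = 169
step 4: x = -558
step 5: x = 1843
step 6: x = -6087
step 7: x = 20104
The first disagreement with the trace is at step 6, where the value should be x = -6087.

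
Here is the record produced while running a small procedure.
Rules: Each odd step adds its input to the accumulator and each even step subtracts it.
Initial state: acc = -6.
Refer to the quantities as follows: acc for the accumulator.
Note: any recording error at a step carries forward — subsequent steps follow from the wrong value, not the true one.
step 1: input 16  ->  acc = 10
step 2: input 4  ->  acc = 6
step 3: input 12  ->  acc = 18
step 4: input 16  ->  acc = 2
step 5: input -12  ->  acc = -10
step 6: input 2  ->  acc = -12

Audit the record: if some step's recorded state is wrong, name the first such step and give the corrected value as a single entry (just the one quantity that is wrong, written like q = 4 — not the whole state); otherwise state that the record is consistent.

no error

step 1: acc = -6 + 16 = 10 -> exactly as logged
step 2: acc = 10 - 4 = 6 -> no discrepancy
step 3: acc = 6 + 12 = 18 -> checks out
step 4: acc = 18 - 16 = 2 -> in agreement
step 5: acc = 2 + -12 = -10 -> consistent with the record
step 6: acc = -10 - 2 = -12 -> no discrepancy
All steps check out; nothing to correct.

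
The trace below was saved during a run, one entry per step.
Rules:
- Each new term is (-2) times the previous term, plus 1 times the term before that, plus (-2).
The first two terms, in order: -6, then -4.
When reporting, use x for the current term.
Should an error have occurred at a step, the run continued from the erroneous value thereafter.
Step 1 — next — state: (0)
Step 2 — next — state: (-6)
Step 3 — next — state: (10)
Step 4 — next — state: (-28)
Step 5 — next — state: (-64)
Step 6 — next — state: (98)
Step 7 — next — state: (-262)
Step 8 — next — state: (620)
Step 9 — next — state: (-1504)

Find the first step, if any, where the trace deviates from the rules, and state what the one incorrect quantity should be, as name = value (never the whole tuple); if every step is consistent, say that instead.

Recomputing the run from the initial state:
step 1: x = 0
step 2: x = -6
step 3: x = 10
step 4: x = -28
step 5: x = 64
step 6: x = -158
step 7: x = 378
step 8: x = -916
step 9: x = 2208
The first disagreement with the trace is at step 5, where the value should be x = 64.

step 5, x = 64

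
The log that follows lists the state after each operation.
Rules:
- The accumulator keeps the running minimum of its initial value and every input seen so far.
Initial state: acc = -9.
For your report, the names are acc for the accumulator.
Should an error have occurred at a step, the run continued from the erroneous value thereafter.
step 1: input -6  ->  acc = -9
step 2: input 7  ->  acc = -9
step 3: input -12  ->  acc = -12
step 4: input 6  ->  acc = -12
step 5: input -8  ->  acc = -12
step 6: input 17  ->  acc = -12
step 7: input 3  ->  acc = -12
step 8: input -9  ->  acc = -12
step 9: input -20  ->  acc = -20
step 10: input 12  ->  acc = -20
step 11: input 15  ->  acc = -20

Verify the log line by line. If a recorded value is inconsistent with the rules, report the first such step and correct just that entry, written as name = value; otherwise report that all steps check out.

no error

Recomputing the run from the initial state:
step 1: acc = -9
step 2: acc = -9
step 3: acc = -12
step 4: acc = -12
step 5: acc = -12
step 6: acc = -12
step 7: acc = -12
step 8: acc = -12
step 9: acc = -20
step 10: acc = -20
step 11: acc = -20
This matches the log at every step.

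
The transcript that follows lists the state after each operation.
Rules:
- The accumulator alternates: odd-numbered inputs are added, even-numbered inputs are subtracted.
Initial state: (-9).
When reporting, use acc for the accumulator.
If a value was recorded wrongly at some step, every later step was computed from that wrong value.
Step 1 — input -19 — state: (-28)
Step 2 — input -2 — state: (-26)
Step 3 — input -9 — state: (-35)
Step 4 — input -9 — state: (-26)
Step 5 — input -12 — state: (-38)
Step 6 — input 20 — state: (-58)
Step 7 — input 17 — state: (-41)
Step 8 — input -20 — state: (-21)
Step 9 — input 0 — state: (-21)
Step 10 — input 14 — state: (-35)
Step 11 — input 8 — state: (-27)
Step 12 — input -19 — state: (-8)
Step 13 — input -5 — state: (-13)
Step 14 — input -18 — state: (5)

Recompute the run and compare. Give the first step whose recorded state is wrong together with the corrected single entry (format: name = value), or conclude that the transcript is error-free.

no error

Step 1: acc = -9 + -19 = -28 — no discrepancy.
Step 2: acc = -28 - -2 = -26 — matches.
Step 3: acc = -26 + -9 = -35 — in agreement.
Step 4: acc = -35 - -9 = -26 — consistent with the transcript.
Step 5: acc = -26 + -12 = -38 — checks out.
Step 6: acc = -38 - 20 = -58 — checks out.
Step 7: acc = -58 + 17 = -41 — verified.
Step 8: acc = -41 - -20 = -21 — checks out.
Step 9: acc = -21 + 0 = -21 — no discrepancy.
Step 10: acc = -21 - 14 = -35 — agrees with the transcript.
Step 11: acc = -35 + 8 = -27 — matches.
Step 12: acc = -27 - -19 = -8 — same as recorded.
Step 13: acc = -8 + -5 = -13 — no discrepancy.
Step 14: acc = -13 - -18 = 5 — same as recorded.
Every step is consistent.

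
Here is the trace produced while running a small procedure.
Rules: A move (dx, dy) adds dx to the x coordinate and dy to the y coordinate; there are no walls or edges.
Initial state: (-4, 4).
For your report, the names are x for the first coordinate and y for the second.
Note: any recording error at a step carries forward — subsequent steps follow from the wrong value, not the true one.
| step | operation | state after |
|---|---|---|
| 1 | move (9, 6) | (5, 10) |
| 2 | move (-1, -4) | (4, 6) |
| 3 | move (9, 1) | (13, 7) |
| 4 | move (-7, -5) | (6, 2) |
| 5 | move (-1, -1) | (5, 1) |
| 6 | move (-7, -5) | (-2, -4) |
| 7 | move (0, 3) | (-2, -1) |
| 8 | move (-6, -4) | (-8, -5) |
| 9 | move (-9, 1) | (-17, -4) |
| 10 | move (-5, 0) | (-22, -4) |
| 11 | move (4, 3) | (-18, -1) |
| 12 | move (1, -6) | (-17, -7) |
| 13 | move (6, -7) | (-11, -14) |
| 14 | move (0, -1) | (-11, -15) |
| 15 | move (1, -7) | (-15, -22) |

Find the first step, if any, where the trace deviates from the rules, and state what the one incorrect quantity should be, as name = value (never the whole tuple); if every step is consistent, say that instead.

step 1: x = -4 + (9) = 5, y = 4 + (6) = 10 -> agrees with the trace
step 2: x = 5 + (-1) = 4, y = 10 + (-4) = 6 -> agrees with the trace
step 3: x = 4 + (9) = 13, y = 6 + (1) = 7 -> consistent with the trace
step 4: x = 13 + (-7) = 6, y = 7 + (-5) = 2 -> no discrepancy
step 5: x = 6 + (-1) = 5, y = 2 + (-1) = 1 -> checks out
step 6: x = 5 + (-7) = -2, y = 1 + (-5) = -4 -> matches
step 7: x = -2 + (0) = -2, y = -4 + (3) = -1 -> same as recorded
step 8: x = -2 + (-6) = -8, y = -1 + (-4) = -5 -> checks out
step 9: x = -8 + (-9) = -17, y = -5 + (1) = -4 -> verified
step 10: x = -17 + (-5) = -22, y = -4 + (0) = -4 -> same as recorded
step 11: x = -22 + (4) = -18, y = -4 + (3) = -1 -> no discrepancy
step 12: x = -18 + (1) = -17, y = -1 + (-6) = -7 -> consistent with the trace
step 13: x = -17 + (6) = -11, y = -7 + (-7) = -14 -> consistent with the trace
step 14: x = -11 + (0) = -11, y = -14 + (-1) = -15 -> verified
step 15: x = -11 + (1) = -10, y = -15 + (-7) = -22 -> the entry is off here
The audit stops at step 15: the recorded entry is wrong and should be x = -10.

step 15, x = -10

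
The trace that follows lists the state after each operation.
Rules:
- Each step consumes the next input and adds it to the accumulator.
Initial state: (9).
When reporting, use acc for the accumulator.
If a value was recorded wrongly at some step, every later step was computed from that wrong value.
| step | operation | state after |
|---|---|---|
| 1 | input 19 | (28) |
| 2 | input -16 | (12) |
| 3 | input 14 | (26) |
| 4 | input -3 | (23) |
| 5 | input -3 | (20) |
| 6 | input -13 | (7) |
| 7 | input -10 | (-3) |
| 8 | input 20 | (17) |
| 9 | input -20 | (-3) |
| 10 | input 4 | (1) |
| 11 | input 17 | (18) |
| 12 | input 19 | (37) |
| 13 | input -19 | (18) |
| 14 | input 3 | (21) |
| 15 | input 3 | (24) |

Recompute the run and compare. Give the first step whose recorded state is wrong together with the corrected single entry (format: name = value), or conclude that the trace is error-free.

Step 1: acc = 9 + 19 = 28 — no discrepancy.
Step 2: acc = 28 + -16 = 12 — verified.
Step 3: acc = 12 + 14 = 26 — confirmed correct.
Step 4: acc = 26 + -3 = 23 — checks out.
Step 5: acc = 23 + -3 = 20 — checks out.
Step 6: acc = 20 + -13 = 7 — checks out.
Step 7: acc = 7 + -10 = -3 — matches.
Step 8: acc = -3 + 20 = 17 — confirmed correct.
Step 9: acc = 17 + -20 = -3 — in agreement.
Step 10: acc = -3 + 4 = 1 — confirmed correct.
Step 11: acc = 1 + 17 = 18 — in agreement.
Step 12: acc = 18 + 19 = 37 — no discrepancy.
Step 13: acc = 37 + -19 = 18 — agrees with the trace.
Step 14: acc = 18 + 3 = 21 — no discrepancy.
Step 15: acc = 21 + 3 = 24 — verified.
Each recorded entry agrees with the recomputation.

no error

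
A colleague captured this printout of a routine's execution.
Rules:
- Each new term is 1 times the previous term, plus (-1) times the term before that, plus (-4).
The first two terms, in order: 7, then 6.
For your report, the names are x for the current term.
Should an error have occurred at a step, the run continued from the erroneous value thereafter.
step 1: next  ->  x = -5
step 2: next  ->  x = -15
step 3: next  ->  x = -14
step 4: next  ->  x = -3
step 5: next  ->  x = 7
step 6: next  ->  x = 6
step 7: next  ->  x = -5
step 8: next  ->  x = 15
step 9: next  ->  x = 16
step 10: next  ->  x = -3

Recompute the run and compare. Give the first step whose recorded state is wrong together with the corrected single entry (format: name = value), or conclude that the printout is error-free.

step 8, x = -15

step 1: x = 1*(6) + (-1)*(7) + (-4) = -5 -> matches
step 2: x = 1*(-5) + (-1)*(6) + (-4) = -15 -> in agreement
step 3: x = 1*(-15) + (-1)*(-5) + (-4) = -14 -> agrees with the printout
step 4: x = 1*(-14) + (-1)*(-15) + (-4) = -3 -> matches
step 5: x = 1*(-3) + (-1)*(-14) + (-4) = 7 -> verified
step 6: x = 1*(7) + (-1)*(-3) + (-4) = 6 -> no discrepancy
step 7: x = 1*(6) + (-1)*(7) + (-4) = -5 -> confirmed correct
step 8: x = 1*(-5) + (-1)*(6) + (-4) = -15 -> the entry is off here
The audit stops at step 8: the recorded entry is wrong and should be x = -15.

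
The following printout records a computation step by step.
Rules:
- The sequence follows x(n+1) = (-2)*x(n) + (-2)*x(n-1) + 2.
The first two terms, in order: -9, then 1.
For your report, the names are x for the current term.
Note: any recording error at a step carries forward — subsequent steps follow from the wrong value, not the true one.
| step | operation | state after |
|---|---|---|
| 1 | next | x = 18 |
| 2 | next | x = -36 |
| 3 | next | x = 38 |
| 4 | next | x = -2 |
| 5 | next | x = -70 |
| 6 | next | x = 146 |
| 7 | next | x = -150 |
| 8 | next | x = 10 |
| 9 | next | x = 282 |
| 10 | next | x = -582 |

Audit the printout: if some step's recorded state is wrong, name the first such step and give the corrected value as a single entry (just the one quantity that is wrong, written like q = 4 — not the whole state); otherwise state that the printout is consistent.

no error

Recomputing the run from the initial state:
step 1: x = 18
step 2: x = -36
step 3: x = 38
step 4: x = -2
step 5: x = -70
step 6: x = 146
step 7: x = -150
step 8: x = 10
step 9: x = 282
step 10: x = -582
This matches the printout at every step.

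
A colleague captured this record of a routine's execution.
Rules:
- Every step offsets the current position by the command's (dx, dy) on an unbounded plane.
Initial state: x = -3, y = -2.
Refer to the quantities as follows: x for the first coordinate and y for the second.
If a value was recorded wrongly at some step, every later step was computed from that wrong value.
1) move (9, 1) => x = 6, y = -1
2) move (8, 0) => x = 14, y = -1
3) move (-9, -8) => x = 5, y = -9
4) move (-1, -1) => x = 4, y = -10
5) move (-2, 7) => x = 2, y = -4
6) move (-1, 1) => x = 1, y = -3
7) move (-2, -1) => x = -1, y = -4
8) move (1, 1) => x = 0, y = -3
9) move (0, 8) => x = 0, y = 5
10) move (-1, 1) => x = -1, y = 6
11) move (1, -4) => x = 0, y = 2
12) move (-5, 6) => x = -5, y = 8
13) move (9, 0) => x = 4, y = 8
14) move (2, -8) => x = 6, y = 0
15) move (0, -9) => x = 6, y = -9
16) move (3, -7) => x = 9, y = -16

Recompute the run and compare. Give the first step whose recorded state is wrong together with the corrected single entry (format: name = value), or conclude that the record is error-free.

Recomputing the run from the initial state:
step 1: x = 6, y = -1
step 2: x = 14, y = -1
step 3: x = 5, y = -9
step 4: x = 4, y = -10
step 5: x = 2, y = -3
step 6: x = 1, y = -2
step 7: x = -1, y = -3
step 8: x = 0, y = -2
step 9: x = 0, y = 6
step 10: x = -1, y = 7
step 11: x = 0, y = 3
step 12: x = -5, y = 9
step 13: x = 4, y = 9
step 14: x = 6, y = 1
step 15: x = 6, y = -8
step 16: x = 9, y = -15
The first disagreement with the record is at step 5, where the value should be y = -3.

step 5, y = -3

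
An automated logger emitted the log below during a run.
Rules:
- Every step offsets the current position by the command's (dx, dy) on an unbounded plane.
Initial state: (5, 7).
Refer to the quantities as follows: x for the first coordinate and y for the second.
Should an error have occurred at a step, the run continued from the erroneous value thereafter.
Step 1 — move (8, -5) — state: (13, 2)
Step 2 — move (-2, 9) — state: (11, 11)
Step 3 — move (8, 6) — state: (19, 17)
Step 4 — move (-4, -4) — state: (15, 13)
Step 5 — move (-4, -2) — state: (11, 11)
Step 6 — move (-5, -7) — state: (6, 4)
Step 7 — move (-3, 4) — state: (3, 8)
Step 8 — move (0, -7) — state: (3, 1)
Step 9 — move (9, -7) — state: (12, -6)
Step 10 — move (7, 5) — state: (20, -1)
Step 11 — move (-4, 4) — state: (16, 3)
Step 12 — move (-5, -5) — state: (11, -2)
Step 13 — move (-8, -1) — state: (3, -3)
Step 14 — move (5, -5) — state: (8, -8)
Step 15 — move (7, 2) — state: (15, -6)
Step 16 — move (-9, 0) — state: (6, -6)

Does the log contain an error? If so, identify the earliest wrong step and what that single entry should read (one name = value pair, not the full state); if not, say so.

1. x = 5 + (8) = 13, y = 7 + (-5) = 2 (confirmed correct)
2. x = 13 + (-2) = 11, y = 2 + (9) = 11 (in agreement)
3. x = 11 + (8) = 19, y = 11 + (6) = 17 (confirmed correct)
4. x = 19 + (-4) = 15, y = 17 + (-4) = 13 (matches)
5. x = 15 + (-4) = 11, y = 13 + (-2) = 11 (consistent with the log)
6. x = 11 + (-5) = 6, y = 11 + (-7) = 4 (checks out)
7. x = 6 + (-3) = 3, y = 4 + (4) = 8 (checks out)
8. x = 3 + (0) = 3, y = 8 + (-7) = 1 (matches)
9. x = 3 + (9) = 12, y = 1 + (-7) = -6 (matches)
10. x = 12 + (7) = 19, y = -6 + (5) = -1 (the recorded entry deviates here)
That makes step 10 the first incorrect line — x = 19 is what it should show.

step 10, x = 19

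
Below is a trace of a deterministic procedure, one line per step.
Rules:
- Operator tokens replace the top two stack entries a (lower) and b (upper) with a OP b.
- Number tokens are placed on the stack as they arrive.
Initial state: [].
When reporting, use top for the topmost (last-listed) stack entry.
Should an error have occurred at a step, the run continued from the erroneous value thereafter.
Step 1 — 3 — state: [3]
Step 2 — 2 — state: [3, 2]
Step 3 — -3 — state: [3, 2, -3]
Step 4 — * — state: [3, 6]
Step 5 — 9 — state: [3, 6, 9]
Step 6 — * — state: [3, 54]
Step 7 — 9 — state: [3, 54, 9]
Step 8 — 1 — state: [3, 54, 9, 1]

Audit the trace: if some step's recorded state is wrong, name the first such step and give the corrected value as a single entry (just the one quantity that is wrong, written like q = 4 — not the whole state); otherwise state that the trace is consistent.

Recomputing the run from the initial state:
step 1: [3]
step 2: [3, 2]
step 3: [3, 2, -3]
step 4: [3, -6]
step 5: [3, -6, 9]
step 6: [3, -54]
step 7: [3, -54, 9]
step 8: [3, -54, 9, 1]
The first disagreement with the trace is at step 4, where the value should be top = -6.

step 4, top = -6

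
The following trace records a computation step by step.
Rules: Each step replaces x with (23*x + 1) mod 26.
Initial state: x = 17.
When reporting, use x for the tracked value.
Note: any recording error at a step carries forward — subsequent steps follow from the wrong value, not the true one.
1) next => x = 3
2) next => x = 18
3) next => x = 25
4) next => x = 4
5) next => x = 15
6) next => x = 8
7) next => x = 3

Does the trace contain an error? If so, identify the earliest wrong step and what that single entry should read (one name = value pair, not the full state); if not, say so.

step 1, x = 2

step 1: x = (23*17 + 1) mod 26 = 2 -> the trace has a different value
The audit stops at step 1: the recorded entry is wrong and should be x = 2.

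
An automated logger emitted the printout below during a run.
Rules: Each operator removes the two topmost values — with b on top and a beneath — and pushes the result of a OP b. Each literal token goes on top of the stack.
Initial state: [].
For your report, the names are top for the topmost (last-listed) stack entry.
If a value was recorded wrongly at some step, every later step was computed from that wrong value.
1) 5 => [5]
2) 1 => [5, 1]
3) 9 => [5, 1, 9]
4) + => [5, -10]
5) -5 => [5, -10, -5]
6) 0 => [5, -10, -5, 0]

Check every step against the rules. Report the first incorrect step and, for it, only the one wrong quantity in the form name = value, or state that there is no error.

step 4, top = 10

Recomputing the run from the initial state:
step 1: [5]
step 2: [5, 1]
step 3: [5, 1, 9]
step 4: [5, 10]
step 5: [5, 10, -5]
step 6: [5, 10, -5, 0]
The first disagreement with the printout is at step 4, where the value should be top = 10.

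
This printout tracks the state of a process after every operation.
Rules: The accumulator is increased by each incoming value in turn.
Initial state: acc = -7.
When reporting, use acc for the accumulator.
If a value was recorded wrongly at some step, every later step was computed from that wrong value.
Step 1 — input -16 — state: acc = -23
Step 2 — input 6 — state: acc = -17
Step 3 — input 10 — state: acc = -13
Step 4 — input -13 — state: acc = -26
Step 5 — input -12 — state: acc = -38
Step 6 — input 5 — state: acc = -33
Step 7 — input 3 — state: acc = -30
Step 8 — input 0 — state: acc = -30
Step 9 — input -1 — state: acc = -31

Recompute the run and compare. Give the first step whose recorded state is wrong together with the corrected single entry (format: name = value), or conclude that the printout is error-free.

Recomputing the run from the initial state:
step 1: acc = -23
step 2: acc = -17
step 3: acc = -7
step 4: acc = -20
step 5: acc = -32
step 6: acc = -27
step 7: acc = -24
step 8: acc = -24
step 9: acc = -25
The first disagreement with the printout is at step 3, where the value should be acc = -7.

step 3, acc = -7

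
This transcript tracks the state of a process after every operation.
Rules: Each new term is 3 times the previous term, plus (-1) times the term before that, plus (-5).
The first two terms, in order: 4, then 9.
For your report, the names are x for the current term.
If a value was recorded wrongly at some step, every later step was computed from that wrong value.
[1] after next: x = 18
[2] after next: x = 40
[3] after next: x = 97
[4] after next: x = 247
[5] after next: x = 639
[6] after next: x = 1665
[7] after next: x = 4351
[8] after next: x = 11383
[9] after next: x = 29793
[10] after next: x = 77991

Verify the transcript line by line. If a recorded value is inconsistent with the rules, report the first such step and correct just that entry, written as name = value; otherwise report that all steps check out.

step 4, x = 246

step 1: x = 3*(9) + (-1)*(4) + (-5) = 18 -> in agreement
step 2: x = 3*(18) + (-1)*(9) + (-5) = 40 -> matches
step 3: x = 3*(40) + (-1)*(18) + (-5) = 97 -> same as recorded
step 4: x = 3*(97) + (-1)*(40) + (-5) = 246 -> a discrepancy with the transcript
The audit stops at step 4: the recorded entry is wrong and should be x = 246.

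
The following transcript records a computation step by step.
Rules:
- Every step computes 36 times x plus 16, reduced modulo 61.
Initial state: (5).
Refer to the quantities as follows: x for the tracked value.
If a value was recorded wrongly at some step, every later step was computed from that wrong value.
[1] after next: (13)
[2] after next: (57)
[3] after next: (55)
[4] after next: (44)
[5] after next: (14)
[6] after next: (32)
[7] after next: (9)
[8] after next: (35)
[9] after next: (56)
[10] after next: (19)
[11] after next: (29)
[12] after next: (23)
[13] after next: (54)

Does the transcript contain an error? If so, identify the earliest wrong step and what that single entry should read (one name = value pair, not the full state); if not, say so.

step 13, x = 51

Step 1: x = (36*5 + 16) mod 61 = 13 — matches.
Step 2: x = (36*13 + 16) mod 61 = 57 — verified.
Step 3: x = (36*57 + 16) mod 61 = 55 — verified.
Step 4: x = (36*55 + 16) mod 61 = 44 — agrees with the transcript.
Step 5: x = (36*44 + 16) mod 61 = 14 — matches.
Step 6: x = (36*14 + 16) mod 61 = 32 — exactly as logged.
Step 7: x = (36*32 + 16) mod 61 = 9 — checks out.
Step 8: x = (36*9 + 16) mod 61 = 35 — same as recorded.
Step 9: x = (36*35 + 16) mod 61 = 56 — confirmed correct.
Step 10: x = (36*56 + 16) mod 61 = 19 — consistent with the transcript.
Step 11: x = (36*19 + 16) mod 61 = 29 — same as recorded.
Step 12: x = (36*29 + 16) mod 61 = 23 — agrees with the transcript.
Step 13: x = (36*23 + 16) mod 61 = 51 — a discrepancy with the transcript.
That makes step 13 the first incorrect line — x = 51 is what it should show.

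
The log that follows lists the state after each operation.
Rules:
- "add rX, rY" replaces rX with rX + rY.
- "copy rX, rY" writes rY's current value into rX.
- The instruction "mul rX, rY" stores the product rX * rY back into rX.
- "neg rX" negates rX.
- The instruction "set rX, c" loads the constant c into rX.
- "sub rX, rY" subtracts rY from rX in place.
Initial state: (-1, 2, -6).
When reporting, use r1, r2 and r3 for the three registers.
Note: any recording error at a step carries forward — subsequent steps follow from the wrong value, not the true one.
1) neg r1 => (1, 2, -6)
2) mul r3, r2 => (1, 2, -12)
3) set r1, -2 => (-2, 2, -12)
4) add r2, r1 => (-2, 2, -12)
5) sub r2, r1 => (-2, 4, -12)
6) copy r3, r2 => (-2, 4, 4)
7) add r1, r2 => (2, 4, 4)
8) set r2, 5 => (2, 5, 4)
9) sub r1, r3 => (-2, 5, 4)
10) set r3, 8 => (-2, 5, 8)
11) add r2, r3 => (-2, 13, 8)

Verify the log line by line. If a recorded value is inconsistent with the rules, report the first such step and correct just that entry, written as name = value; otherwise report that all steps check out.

step 1: r1 = -(-1) = 1 -> same as recorded
step 2: r3 = -6 * 2 = -12 -> no discrepancy
step 3: r1 = -2 -> checks out
step 4: r2 = 2 + -2 = 0 -> the recorded entry deviates here
The earliest wrong entry is at step 4: it should read r2 = 0.

step 4, r2 = 0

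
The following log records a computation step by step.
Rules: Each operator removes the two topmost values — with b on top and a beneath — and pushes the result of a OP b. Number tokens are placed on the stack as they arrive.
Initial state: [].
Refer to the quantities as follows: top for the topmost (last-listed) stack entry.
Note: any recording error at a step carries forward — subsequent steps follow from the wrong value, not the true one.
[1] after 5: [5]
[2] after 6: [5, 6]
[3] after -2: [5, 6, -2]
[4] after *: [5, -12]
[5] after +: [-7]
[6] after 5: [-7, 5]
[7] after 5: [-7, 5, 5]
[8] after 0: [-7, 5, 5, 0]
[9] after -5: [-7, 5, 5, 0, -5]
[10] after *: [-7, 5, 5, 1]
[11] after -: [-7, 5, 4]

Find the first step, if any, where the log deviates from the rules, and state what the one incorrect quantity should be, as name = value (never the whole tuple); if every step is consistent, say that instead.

step 10, top = 0

step 1: push 5: top = 5 -> in agreement
step 2: push 6: top = 6 -> exactly as logged
step 3: push -2: top = -2 -> consistent with the log
step 4: 6 * -2 = -12 -> in agreement
step 5: 5 + -12 = -7 -> exactly as logged
step 6: push 5: top = 5 -> confirmed correct
step 7: push 5: top = 5 -> in agreement
step 8: push 0: top = 0 -> exactly as logged
step 9: push -5: top = -5 -> exactly as logged
step 10: 0 * -5 = 0 -> a discrepancy with the log
First deviation found at step 10; the corrected entry is top = 0.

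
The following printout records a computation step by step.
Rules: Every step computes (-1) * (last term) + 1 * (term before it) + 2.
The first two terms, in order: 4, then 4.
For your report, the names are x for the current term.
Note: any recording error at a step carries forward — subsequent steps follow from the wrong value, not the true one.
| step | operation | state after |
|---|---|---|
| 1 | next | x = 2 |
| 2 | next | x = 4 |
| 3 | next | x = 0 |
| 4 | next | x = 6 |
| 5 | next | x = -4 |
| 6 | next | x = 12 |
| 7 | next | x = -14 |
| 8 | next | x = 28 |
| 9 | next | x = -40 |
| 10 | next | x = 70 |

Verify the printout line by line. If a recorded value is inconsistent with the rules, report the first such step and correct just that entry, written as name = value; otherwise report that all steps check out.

no error

1. x = -1*(4) + (1)*(4) + (2) = 2 (verified)
2. x = -1*(2) + (1)*(4) + (2) = 4 (confirmed correct)
3. x = -1*(4) + (1)*(2) + (2) = 0 (checks out)
4. x = -1*(0) + (1)*(4) + (2) = 6 (checks out)
5. x = -1*(6) + (1)*(0) + (2) = -4 (checks out)
6. x = -1*(-4) + (1)*(6) + (2) = 12 (checks out)
7. x = -1*(12) + (1)*(-4) + (2) = -14 (exactly as logged)
8. x = -1*(-14) + (1)*(12) + (2) = 28 (confirmed correct)
9. x = -1*(28) + (1)*(-14) + (2) = -40 (verified)
10. x = -1*(-40) + (1)*(28) + (2) = 70 (confirmed correct)
No step deviates from the rules.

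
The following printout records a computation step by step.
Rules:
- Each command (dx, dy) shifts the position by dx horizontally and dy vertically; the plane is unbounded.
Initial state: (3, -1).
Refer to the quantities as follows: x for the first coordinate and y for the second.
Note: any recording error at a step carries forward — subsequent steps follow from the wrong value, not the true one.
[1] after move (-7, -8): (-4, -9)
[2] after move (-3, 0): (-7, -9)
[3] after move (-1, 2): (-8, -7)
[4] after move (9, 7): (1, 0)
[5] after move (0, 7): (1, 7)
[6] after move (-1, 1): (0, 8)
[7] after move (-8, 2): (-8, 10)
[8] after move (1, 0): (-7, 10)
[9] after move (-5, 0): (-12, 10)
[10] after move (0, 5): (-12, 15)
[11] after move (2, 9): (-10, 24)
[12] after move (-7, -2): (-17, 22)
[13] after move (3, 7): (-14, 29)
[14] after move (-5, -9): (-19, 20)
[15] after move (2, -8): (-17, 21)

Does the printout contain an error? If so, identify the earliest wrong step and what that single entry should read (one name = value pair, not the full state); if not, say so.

step 15, y = 12

Recomputing the run from the initial state:
step 1: x = -4, y = -9
step 2: x = -7, y = -9
step 3: x = -8, y = -7
step 4: x = 1, y = 0
step 5: x = 1, y = 7
step 6: x = 0, y = 8
step 7: x = -8, y = 10
step 8: x = -7, y = 10
step 9: x = -12, y = 10
step 10: x = -12, y = 15
step 11: x = -10, y = 24
step 12: x = -17, y = 22
step 13: x = -14, y = 29
step 14: x = -19, y = 20
step 15: x = -17, y = 12
The first disagreement with the printout is at step 15, where the value should be y = 12.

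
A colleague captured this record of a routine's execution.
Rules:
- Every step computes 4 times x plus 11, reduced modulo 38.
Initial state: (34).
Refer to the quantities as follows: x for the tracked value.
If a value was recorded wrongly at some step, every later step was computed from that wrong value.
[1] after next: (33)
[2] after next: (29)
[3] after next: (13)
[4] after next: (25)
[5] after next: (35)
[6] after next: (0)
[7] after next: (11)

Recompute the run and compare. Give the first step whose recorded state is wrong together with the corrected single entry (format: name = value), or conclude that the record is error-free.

step 1: x = (4*34 + 11) mod 38 = 33 -> checks out
step 2: x = (4*33 + 11) mod 38 = 29 -> consistent with the record
step 3: x = (4*29 + 11) mod 38 = 13 -> checks out
step 4: x = (4*13 + 11) mod 38 = 25 -> no discrepancy
step 5: x = (4*25 + 11) mod 38 = 35 -> exactly as logged
step 6: x = (4*35 + 11) mod 38 = 37 -> not what was recorded
So the first discrepancy is step 6, where the right value is x = 37.

step 6, x = 37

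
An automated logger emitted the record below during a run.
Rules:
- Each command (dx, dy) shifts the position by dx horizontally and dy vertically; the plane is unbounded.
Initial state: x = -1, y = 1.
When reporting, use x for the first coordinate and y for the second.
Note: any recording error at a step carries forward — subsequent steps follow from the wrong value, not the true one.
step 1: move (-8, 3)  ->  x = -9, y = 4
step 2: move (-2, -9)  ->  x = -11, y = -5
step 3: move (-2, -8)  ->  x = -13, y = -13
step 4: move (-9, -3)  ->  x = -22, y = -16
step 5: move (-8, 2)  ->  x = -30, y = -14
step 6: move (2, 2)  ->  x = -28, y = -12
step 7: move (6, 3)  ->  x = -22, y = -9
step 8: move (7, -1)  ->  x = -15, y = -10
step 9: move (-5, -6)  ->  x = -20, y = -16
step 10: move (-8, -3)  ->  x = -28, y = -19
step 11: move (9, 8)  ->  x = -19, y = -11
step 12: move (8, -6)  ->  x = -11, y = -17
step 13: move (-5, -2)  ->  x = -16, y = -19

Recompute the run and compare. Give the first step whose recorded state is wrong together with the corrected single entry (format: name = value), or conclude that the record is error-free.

Recomputing the run from the initial state:
step 1: x = -9, y = 4
step 2: x = -11, y = -5
step 3: x = -13, y = -13
step 4: x = -22, y = -16
step 5: x = -30, y = -14
step 6: x = -28, y = -12
step 7: x = -22, y = -9
step 8: x = -15, y = -10
step 9: x = -20, y = -16
step 10: x = -28, y = -19
step 11: x = -19, y = -11
step 12: x = -11, y = -17
step 13: x = -16, y = -19
This matches the record at every step.

no error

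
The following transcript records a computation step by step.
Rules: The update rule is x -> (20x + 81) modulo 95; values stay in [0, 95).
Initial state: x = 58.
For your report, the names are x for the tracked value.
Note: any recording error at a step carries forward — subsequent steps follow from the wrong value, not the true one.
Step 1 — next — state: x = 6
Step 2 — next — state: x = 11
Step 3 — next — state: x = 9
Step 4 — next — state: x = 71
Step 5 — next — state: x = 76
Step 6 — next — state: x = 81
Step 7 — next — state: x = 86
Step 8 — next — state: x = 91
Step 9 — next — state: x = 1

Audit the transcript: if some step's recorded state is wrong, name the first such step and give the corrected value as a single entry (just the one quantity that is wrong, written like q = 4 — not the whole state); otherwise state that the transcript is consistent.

step 3, x = 16

1. x = (20*58 + 81) mod 95 = 6 (agrees with the transcript)
2. x = (20*6 + 81) mod 95 = 11 (in agreement)
3. x = (20*11 + 81) mod 95 = 16 (the entry is off here)
Step 3 is the first one off; corrected, x = 16.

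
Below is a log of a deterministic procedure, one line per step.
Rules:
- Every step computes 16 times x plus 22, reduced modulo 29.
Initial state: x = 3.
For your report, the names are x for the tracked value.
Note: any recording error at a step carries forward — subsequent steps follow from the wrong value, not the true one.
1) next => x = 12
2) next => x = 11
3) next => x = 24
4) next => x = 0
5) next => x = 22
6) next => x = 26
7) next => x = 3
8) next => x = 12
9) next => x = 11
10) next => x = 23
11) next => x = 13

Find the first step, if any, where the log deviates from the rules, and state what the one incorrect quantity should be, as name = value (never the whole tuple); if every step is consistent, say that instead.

step 1: x = (16*3 + 22) mod 29 = 12 -> checks out
step 2: x = (16*12 + 22) mod 29 = 11 -> same as recorded
step 3: x = (16*11 + 22) mod 29 = 24 -> verified
step 4: x = (16*24 + 22) mod 29 = 0 -> no discrepancy
step 5: x = (16*0 + 22) mod 29 = 22 -> no discrepancy
step 6: x = (16*22 + 22) mod 29 = 26 -> verified
step 7: x = (16*26 + 22) mod 29 = 3 -> verified
step 8: x = (16*3 + 22) mod 29 = 12 -> verified
step 9: x = (16*12 + 22) mod 29 = 11 -> exactly as logged
step 10: x = (16*11 + 22) mod 29 = 24 -> this is not what the log shows
Conclusion: step 10 carries the first error; the entry should be x = 24.

step 10, x = 24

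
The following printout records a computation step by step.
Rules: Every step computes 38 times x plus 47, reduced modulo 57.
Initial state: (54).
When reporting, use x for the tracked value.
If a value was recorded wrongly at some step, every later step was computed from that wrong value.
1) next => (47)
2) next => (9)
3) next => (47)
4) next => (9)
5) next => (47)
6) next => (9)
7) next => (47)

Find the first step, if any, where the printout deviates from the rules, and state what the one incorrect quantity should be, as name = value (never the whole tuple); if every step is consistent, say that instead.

no error

Step 1: x = (38*54 + 47) mod 57 = 47 — verified.
Step 2: x = (38*47 + 47) mod 57 = 9 — confirmed correct.
Step 3: x = (38*9 + 47) mod 57 = 47 — confirmed correct.
Step 4: x = (38*47 + 47) mod 57 = 9 — confirmed correct.
Step 5: x = (38*9 + 47) mod 57 = 47 — agrees with the printout.
Step 6: x = (38*47 + 47) mod 57 = 9 — in agreement.
Step 7: x = (38*9 + 47) mod 57 = 47 — same as recorded.
Each recorded entry agrees with the recomputation.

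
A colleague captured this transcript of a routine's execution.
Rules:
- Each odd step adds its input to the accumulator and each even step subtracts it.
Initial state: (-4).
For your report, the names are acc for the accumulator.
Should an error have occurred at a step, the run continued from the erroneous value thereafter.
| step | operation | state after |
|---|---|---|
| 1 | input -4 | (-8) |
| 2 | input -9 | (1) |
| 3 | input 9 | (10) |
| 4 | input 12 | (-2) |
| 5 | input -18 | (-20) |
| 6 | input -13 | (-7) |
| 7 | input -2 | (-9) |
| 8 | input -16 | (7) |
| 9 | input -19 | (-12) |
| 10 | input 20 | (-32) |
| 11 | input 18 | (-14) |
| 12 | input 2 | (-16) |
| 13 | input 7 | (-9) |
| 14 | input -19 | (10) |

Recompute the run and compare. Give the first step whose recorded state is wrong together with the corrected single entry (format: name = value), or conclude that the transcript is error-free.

no error

Recomputing the run from the initial state:
step 1: acc = -8
step 2: acc = 1
step 3: acc = 10
step 4: acc = -2
step 5: acc = -20
step 6: acc = -7
step 7: acc = -9
step 8: acc = 7
step 9: acc = -12
step 10: acc = -32
step 11: acc = -14
step 12: acc = -16
step 13: acc = -9
step 14: acc = 10
This matches the transcript at every step.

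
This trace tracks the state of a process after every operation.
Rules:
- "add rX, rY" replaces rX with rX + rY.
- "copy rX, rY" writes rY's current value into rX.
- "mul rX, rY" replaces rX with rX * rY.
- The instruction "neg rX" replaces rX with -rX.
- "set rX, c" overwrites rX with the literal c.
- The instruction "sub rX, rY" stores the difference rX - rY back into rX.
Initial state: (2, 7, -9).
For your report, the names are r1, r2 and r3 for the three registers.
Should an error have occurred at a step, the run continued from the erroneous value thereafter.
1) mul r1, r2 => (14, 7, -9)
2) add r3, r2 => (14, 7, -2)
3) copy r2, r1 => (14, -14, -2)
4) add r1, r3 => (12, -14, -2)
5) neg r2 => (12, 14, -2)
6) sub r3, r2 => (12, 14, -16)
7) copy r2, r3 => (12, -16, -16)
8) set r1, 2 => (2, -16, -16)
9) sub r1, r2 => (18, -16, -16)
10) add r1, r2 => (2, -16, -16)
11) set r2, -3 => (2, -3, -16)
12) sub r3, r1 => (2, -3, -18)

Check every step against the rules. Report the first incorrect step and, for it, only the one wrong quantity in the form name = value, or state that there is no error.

Step 1: r1 = 2 * 7 = 14 — matches.
Step 2: r3 = -9 + 7 = -2 — no discrepancy.
Step 3: r2 = 14 — a discrepancy with the trace.
So the first discrepancy is step 3, where the right value is r2 = 14.

step 3, r2 = 14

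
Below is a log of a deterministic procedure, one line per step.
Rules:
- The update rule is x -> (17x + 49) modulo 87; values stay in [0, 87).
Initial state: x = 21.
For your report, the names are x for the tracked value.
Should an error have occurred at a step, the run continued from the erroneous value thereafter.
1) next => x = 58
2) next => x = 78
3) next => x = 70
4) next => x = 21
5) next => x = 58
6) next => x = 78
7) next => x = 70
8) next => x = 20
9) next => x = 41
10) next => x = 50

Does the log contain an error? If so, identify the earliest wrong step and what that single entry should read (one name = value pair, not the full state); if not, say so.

step 8, x = 21

Step 1: x = (17*21 + 49) mod 87 = 58 — consistent with the log.
Step 2: x = (17*58 + 49) mod 87 = 78 — confirmed correct.
Step 3: x = (17*78 + 49) mod 87 = 70 — checks out.
Step 4: x = (17*70 + 49) mod 87 = 21 — verified.
Step 5: x = (17*21 + 49) mod 87 = 58 — exactly as logged.
Step 6: x = (17*58 + 49) mod 87 = 78 — same as recorded.
Step 7: x = (17*78 + 49) mod 87 = 70 — no discrepancy.
Step 8: x = (17*70 + 49) mod 87 = 21 — not what was recorded.
The earliest wrong entry is at step 8: it should read x = 21.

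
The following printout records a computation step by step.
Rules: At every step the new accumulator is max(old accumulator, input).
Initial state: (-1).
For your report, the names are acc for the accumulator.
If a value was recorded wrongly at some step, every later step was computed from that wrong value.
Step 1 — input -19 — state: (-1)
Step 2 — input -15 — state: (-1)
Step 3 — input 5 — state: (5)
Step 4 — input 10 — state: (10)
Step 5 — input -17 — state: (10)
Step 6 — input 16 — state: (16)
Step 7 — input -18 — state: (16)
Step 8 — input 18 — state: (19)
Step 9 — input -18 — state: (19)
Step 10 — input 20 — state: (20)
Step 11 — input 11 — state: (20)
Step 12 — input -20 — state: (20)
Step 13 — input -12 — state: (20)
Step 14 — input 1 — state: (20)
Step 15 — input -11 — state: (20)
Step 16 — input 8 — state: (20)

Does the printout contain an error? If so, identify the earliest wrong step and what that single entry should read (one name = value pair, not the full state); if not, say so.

step 8, acc = 18

step 1: acc = max(-1, -19) = -1 -> in agreement
step 2: acc = max(-1, -15) = -1 -> agrees with the printout
step 3: acc = max(-1, 5) = 5 -> same as recorded
step 4: acc = max(5, 10) = 10 -> confirmed correct
step 5: acc = max(10, -17) = 10 -> verified
step 6: acc = max(10, 16) = 16 -> same as recorded
step 7: acc = max(16, -18) = 16 -> matches
step 8: acc = max(16, 18) = 18 -> the printout has a different value
Conclusion: step 8 carries the first error; the entry should be acc = 18.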